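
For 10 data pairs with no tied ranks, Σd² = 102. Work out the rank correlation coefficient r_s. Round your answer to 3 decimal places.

ρ = 1 − 6Σd² / [n(n²−1)] = 1 − 6×102 / (10×99)
  = 1 − 612/990 = 1 − 0.6182 ≈ 0.382

0.382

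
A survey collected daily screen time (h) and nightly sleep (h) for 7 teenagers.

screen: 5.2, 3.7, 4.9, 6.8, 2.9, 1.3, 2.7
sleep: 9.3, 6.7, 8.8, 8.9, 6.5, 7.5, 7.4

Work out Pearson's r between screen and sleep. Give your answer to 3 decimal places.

0.718

n = 7, Σx = 27.5, Σy = 55.1, Σx² = 128.37, Σy² = 441.29, Σxy = 225.37
nΣxy − ΣxΣy = 1577.59 − 1515.25 = 62.34
nΣx² − (Σx)² = 898.59 − 756.25 = 142.34; nΣy² − (Σy)² = 3089.03 − 3036.01 = 53.02
r = 62.34 / √(142.34 × 53.02) = 62.34 / 86.8727 ≈ 0.718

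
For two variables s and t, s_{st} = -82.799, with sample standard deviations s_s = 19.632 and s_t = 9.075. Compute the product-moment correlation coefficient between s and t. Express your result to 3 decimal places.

-0.465

r = Cov(s,t) / (s_s · s_t) = -82.799 / (19.632 × 9.075)
  = -82.799 / 178.1604 ≈ -0.465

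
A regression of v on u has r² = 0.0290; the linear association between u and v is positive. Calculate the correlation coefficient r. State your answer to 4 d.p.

|r| = √0.0290 = 0.1703
The association is positive, so r = 0.1703.

0.1703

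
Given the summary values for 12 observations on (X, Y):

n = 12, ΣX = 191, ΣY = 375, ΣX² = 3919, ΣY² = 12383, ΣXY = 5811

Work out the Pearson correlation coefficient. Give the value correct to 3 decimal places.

r = (nΣXY − ΣXΣY) / √[(nΣX² − (ΣX)²)(nΣY² − (ΣY)²)]
Numerator: 12×5811 − 191×375 = -1893
Denominator: √[(47028 − 36481)(148596 − 140625)] = √[10547 × 7971] = 9168.9769
r = -1893 / 9168.9769 ≈ -0.206

-0.206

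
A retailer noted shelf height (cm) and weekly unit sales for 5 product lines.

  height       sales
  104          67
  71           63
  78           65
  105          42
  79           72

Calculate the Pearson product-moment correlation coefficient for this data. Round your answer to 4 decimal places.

n = 5, Σx = 437, Σy = 309, Σx² = 39207, Σy² = 19631, Σxy = 26609
nΣxy − ΣxΣy = 133045 − 135033 = -1988
nΣx² − (Σx)² = 196035 − 190969 = 5066; nΣy² − (Σy)² = 98155 − 95481 = 2674
r = -1988 / √(5066 × 2674) = -1988 / 3680.5548 ≈ -0.5401

-0.5401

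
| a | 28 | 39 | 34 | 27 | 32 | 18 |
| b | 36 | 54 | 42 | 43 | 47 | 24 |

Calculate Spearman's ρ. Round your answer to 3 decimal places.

0.714

Rank a: 3, 6, 5, 2, 4, 1
Rank b: 2, 6, 3, 4, 5, 1
d = rank(a) − rank(b): 1, 0, 2, -2, -1, 0; Σd² = 10
ρ = 1 − 6Σd² / [n(n²−1)] = 1 − 6×10 / (6×35) = 1 − 60/210 ≈ 0.714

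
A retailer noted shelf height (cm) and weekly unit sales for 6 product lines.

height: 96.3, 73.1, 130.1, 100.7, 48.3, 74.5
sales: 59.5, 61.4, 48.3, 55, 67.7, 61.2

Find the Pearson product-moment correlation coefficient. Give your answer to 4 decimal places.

n = 6, Σx = 523, Σy = 353.1, Σx² = 49566.94, Σy² = 20996.83, Σxy = 29869.83
nΣxy − ΣxΣy = 179218.98 − 184671.3 = -5452.32
nΣx² − (Σx)² = 297401.64 − 273529 = 23872.64; nΣy² − (Σy)² = 125980.98 − 124679.61 = 1301.37
r = -5452.32 / √(23872.64 × 1301.37) = -5452.32 / 5573.7902 ≈ -0.9782

-0.9782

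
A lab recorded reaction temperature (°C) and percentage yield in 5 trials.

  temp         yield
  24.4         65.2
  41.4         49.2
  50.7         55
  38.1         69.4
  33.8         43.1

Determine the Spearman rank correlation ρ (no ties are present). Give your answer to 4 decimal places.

-0.1000

Rank temp: 1, 4, 5, 3, 2
Rank yield: 4, 2, 3, 5, 1
d = rank(temp) − rank(yield): -3, 2, 2, -2, 1; Σd² = 22
ρ = 1 − 6Σd² / [n(n²−1)] = 1 − 6×22 / (5×24) = 1 − 132/120 ≈ -0.1000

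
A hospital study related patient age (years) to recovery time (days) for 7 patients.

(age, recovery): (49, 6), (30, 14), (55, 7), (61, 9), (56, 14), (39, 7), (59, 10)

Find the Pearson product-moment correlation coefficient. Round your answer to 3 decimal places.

-0.200

n = 7, Σx = 349, Σy = 67, Σx² = 18185, Σy² = 707, Σxy = 3295
nΣxy − ΣxΣy = 23065 − 23383 = -318
nΣx² − (Σx)² = 127295 − 121801 = 5494; nΣy² − (Σy)² = 4949 − 4489 = 460
r = -318 / √(5494 × 460) = -318 / 1589.7295 ≈ -0.200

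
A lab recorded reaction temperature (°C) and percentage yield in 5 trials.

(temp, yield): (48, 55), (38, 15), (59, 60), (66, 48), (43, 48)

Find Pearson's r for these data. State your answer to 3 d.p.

0.617

n = 5, Σx = 254, Σy = 226, Σx² = 13434, Σy² = 11458, Σxy = 11982
nΣxy − ΣxΣy = 59910 − 57404 = 2506
nΣx² − (Σx)² = 67170 − 64516 = 2654; nΣy² − (Σy)² = 57290 − 51076 = 6214
r = 2506 / √(2654 × 6214) = 2506 / 4061.0289 ≈ 0.617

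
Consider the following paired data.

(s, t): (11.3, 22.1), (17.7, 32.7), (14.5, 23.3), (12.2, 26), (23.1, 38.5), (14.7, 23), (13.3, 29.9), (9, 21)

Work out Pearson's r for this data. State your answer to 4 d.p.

n = 8, Σs = 115.8, Σt = 216.5, Σs² = 1807.66, Σt² = 6122.85, Σst = 3297.69
nΣst − ΣsΣt = 26381.52 − 25070.7 = 1310.82
nΣs² − (Σs)² = 14461.28 − 13409.64 = 1051.64; nΣt² − (Σt)² = 48982.8 − 46872.25 = 2110.55
r = 1310.82 / √(1051.64 × 2110.55) = 1310.82 / 1489.8117 ≈ 0.8799

0.8799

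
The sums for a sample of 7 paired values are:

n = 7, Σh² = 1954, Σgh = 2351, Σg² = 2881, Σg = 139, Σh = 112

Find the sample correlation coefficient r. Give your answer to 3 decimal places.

0.908

r = (nΣgh − ΣgΣh) / √[(nΣg² − (Σg)²)(nΣh² − (Σh)²)]
Numerator: 7×2351 − 139×112 = 889
Denominator: √[(20167 − 19321)(13678 − 12544)] = √[846 × 1134] = 979.4713
r = 889 / 979.4713 ≈ 0.908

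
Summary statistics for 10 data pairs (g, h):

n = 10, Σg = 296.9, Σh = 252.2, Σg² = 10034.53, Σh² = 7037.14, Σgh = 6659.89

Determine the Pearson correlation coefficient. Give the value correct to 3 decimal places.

-0.911

r = (nΣgh − ΣgΣh) / √[(nΣg² − (Σg)²)(nΣh² − (Σh)²)]
Numerator: 10×6659.89 − 296.9×252.2 = -8279.28
Denominator: √[(100345.3 − 88149.61)(70371.4 − 63604.84)] = √[12195.69 × 6766.56] = 9084.2098
r = -8279.28 / 9084.2098 ≈ -0.911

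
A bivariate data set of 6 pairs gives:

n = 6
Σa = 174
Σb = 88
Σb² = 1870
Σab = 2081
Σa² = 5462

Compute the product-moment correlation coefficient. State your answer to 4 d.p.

-0.9594

r = (nΣab − ΣaΣb) / √[(nΣa² − (Σa)²)(nΣb² − (Σb)²)]
Numerator: 6×2081 − 174×88 = -2826
Denominator: √[(32772 − 30276)(11220 − 7744)] = √[2496 × 3476] = 2945.5213
r = -2826 / 2945.5213 ≈ -0.9594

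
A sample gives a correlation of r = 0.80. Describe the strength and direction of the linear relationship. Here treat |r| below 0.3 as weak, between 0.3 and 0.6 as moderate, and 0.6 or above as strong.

strong positive

r = 0.80 > 0 so the relationship is positive.
|r| = 0.80, which falls in the strong range.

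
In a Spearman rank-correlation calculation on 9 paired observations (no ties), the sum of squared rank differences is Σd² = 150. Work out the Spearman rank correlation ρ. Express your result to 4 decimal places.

ρ = 1 − 6Σd² / [n(n²−1)] = 1 − 6×150 / (9×80)
  = 1 − 900/720 = 1 − 1.25000 ≈ -0.2500

-0.2500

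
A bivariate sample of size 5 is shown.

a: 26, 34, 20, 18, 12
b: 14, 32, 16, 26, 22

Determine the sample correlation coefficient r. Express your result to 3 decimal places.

n = 5, Σa = 110, Σb = 110, Σa² = 2700, Σb² = 2636, Σab = 2504
nΣab − ΣaΣb = 12520 − 12100 = 420
nΣa² − (Σa)² = 13500 − 12100 = 1400; nΣb² − (Σb)² = 13180 − 12100 = 1080
r = 420 / √(1400 × 1080) = 420 / 1229.6341 ≈ 0.342

0.342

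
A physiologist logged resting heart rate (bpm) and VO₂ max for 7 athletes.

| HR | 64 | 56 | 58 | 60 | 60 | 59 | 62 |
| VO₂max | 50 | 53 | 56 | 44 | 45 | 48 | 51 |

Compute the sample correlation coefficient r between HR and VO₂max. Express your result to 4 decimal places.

n = 7, Σx = 419, Σy = 347, Σx² = 25121, Σy² = 17311, Σxy = 20750
nΣxy − ΣxΣy = 145250 − 145393 = -143
nΣx² − (Σx)² = 175847 − 175561 = 286; nΣy² − (Σy)² = 121177 − 120409 = 768
r = -143 / √(286 × 768) = -143 / 468.6662 ≈ -0.3051

-0.3051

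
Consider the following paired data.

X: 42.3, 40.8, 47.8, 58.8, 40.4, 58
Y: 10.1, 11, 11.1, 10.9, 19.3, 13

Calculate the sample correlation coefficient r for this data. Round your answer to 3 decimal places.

-0.269

n = 6, ΣX = 288.1, ΣY = 75.4, ΣX² = 14192.37, ΣY² = 1006.52, ΣXY = 3581.25
nΣXY − ΣXΣY = 21487.5 − 21722.74 = -235.24
nΣX² − (ΣX)² = 85154.22 − 83001.61 = 2152.61; nΣY² − (ΣY)² = 6039.12 − 5685.16 = 353.96
r = -235.24 / √(2152.61 × 353.96) = -235.24 / 872.8905 ≈ -0.269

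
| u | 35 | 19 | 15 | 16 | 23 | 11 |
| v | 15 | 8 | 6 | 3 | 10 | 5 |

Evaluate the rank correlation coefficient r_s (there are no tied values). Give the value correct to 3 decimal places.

0.829

Rank u: 6, 4, 2, 3, 5, 1
Rank v: 6, 4, 3, 1, 5, 2
d = rank(u) − rank(v): 0, 0, -1, 2, 0, -1; Σd² = 6
ρ = 1 − 6Σd² / [n(n²−1)] = 1 − 6×6 / (6×35) = 1 − 36/210 ≈ 0.829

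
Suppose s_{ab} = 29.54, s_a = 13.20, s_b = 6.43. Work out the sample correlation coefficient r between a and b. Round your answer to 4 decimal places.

r = Cov(a,b) / (s_a · s_b) = 29.54 / (13.20 × 6.43)
  = 29.54 / 84.8760 ≈ 0.3480

0.3480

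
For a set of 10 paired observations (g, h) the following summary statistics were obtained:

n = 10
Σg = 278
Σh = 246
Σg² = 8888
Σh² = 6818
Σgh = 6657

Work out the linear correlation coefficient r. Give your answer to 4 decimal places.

r = (nΣgh − ΣgΣh) / √[(nΣg² − (Σg)²)(nΣh² − (Σh)²)]
Numerator: 10×6657 − 278×246 = -1818
Denominator: √[(88880 − 77284)(68180 − 60516)] = √[11596 × 7664] = 9427.1811
r = -1818 / 9427.1811 ≈ -0.1928

-0.1928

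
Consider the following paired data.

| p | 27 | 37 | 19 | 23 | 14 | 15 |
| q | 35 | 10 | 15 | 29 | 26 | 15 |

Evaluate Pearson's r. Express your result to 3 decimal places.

-0.164

n = 6, Σp = 135, Σq = 130, Σp² = 3409, Σq² = 3292, Σpq = 2856
nΣpq − ΣpΣq = 17136 − 17550 = -414
nΣp² − (Σp)² = 20454 − 18225 = 2229; nΣq² − (Σq)² = 19752 − 16900 = 2852
r = -414 / √(2229 × 2852) = -414 / 2521.3306 ≈ -0.164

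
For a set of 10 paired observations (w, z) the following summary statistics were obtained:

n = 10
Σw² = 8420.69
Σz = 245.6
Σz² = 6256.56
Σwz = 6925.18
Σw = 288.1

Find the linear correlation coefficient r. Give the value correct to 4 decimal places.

r = (nΣwz − ΣwΣz) / √[(nΣw² − (Σw)²)(nΣz² − (Σz)²)]
Numerator: 10×6925.18 − 288.1×245.6 = -1505.56
Denominator: √[(84206.9 − 83001.61)(62565.6 − 60319.36)] = √[1205.29 × 2246.24] = 1645.4089
r = -1505.56 / 1645.4089 ≈ -0.9150

-0.9150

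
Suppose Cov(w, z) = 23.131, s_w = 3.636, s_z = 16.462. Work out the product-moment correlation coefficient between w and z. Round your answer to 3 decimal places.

r = Cov(w,z) / (s_w · s_z) = 23.131 / (3.636 × 16.462)
  = 23.131 / 59.8558 ≈ 0.386

0.386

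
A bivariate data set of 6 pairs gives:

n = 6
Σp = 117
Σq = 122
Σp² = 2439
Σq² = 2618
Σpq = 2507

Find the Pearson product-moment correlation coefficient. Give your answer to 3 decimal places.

r = (nΣpq − ΣpΣq) / √[(nΣp² − (Σp)²)(nΣq² − (Σq)²)]
Numerator: 6×2507 − 117×122 = 768
Denominator: √[(14634 − 13689)(15708 − 14884)] = √[945 × 824] = 882.4285
r = 768 / 882.4285 ≈ 0.870

0.870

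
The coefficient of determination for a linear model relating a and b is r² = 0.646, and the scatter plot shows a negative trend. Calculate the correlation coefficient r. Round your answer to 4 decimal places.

-0.8037

|r| = √0.646 = 0.8037
The association is negative, so r = −0.8037.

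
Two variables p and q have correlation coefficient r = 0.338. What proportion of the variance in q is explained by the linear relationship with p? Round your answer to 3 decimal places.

0.114

r² = (0.338)² = 0.114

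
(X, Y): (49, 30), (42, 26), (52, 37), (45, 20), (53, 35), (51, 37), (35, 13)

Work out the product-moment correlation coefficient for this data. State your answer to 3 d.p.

n = 7, ΣX = 327, ΣY = 198, ΣX² = 15529, ΣY² = 6108, ΣXY = 9583
nΣXY − ΣXΣY = 67081 − 64746 = 2335
nΣX² − (ΣX)² = 108703 − 106929 = 1774; nΣY² − (ΣY)² = 42756 − 39204 = 3552
r = 2335 / √(1774 × 3552) = 2335 / 2510.2287 ≈ 0.930

0.930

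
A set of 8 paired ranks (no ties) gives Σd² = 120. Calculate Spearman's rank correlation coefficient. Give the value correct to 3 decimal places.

ρ = 1 − 6Σd² / [n(n²−1)] = 1 − 6×120 / (8×63)
  = 1 − 720/504 = 1 − 1.4286 ≈ -0.429

-0.429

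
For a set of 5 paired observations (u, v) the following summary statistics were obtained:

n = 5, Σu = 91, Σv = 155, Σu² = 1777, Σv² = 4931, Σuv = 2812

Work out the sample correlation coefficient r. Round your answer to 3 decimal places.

r = (nΣuv − ΣuΣv) / √[(nΣu² − (Σu)²)(nΣv² − (Σv)²)]
Numerator: 5×2812 − 91×155 = -45
Denominator: √[(8885 − 8281)(24655 − 24025)] = √[604 × 630] = 616.8630
r = -45 / 616.8630 ≈ -0.073

-0.073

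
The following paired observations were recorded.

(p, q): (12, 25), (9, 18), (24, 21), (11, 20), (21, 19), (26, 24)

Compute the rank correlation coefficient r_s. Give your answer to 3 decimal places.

Rank p: 3, 1, 5, 2, 4, 6
Rank q: 6, 1, 4, 3, 2, 5
d = rank(p) − rank(q): -3, 0, 1, -1, 2, 1; Σd² = 16
ρ = 1 − 6Σd² / [n(n²−1)] = 1 − 6×16 / (6×35) = 1 − 96/210 ≈ 0.543

0.543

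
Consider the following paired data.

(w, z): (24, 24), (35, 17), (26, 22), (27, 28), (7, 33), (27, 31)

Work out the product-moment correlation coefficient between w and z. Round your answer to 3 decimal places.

n = 6, Σw = 146, Σz = 155, Σw² = 3984, Σz² = 4183, Σwz = 3567
nΣwz − ΣwΣz = 21402 − 22630 = -1228
nΣw² − (Σw)² = 23904 − 21316 = 2588; nΣz² − (Σz)² = 25098 − 24025 = 1073
r = -1228 / √(2588 × 1073) = -1228 / 1666.4105 ≈ -0.737

-0.737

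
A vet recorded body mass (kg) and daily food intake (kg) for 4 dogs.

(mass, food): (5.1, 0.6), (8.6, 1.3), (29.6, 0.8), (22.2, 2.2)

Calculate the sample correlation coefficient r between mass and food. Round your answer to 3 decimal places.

0.265

n = 4, Σx = 65.5, Σy = 4.9, Σx² = 1468.97, Σy² = 7.53, Σxy = 86.76
nΣxy − ΣxΣy = 347.04 − 320.95 = 26.09
nΣx² − (Σx)² = 5875.88 − 4290.25 = 1585.63; nΣy² − (Σy)² = 30.12 − 24.01 = 6.11
r = 26.09 / √(1585.63 × 6.11) = 26.09 / 98.4287 ≈ 0.265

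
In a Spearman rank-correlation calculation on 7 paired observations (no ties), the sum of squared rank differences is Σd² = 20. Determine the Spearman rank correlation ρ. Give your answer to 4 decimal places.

ρ = 1 − 6Σd² / [n(n²−1)] = 1 − 6×20 / (7×48)
  = 1 − 120/336 = 1 − 0.35714 ≈ 0.6429

0.6429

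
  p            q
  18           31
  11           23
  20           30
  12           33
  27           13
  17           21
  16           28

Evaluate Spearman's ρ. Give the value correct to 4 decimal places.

-0.2857

Rank p: 5, 1, 6, 2, 7, 4, 3
Rank q: 6, 3, 5, 7, 1, 2, 4
d = rank(p) − rank(q): -1, -2, 1, -5, 6, 2, -1; Σd² = 72
ρ = 1 − 6Σd² / [n(n²−1)] = 1 − 6×72 / (7×48) = 1 − 432/336 ≈ -0.2857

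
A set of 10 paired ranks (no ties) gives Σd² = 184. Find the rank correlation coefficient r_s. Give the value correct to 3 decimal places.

-0.115

ρ = 1 − 6Σd² / [n(n²−1)] = 1 − 6×184 / (10×99)
  = 1 − 1104/990 = 1 − 1.1152 ≈ -0.115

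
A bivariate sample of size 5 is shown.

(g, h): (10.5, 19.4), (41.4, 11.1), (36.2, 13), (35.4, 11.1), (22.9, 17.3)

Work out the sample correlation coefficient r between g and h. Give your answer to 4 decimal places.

-0.9640

n = 5, Σg = 146.4, Σh = 71.9, Σg² = 4912.22, Σh² = 1091.07, Σgh = 1922.95
nΣgh − ΣgΣh = 9614.75 − 10526.16 = -911.41
nΣg² − (Σg)² = 24561.1 − 21432.96 = 3128.14; nΣh² − (Σh)² = 5455.35 − 5169.61 = 285.74
r = -911.41 / √(3128.14 × 285.74) = -911.41 / 945.4283 ≈ -0.9640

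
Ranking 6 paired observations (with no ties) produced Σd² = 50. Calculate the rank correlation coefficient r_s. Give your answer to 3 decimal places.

-0.429

ρ = 1 − 6Σd² / [n(n²−1)] = 1 − 6×50 / (6×35)
  = 1 − 300/210 = 1 − 1.4286 ≈ -0.429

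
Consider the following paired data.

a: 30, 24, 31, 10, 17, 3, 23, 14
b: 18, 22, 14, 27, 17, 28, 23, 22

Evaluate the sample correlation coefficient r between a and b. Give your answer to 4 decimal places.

n = 8, Σa = 152, Σb = 171, Σa² = 3560, Σb² = 3819, Σab = 2982
nΣab − ΣaΣb = 23856 − 25992 = -2136
nΣa² − (Σa)² = 28480 − 23104 = 5376; nΣb² − (Σb)² = 30552 − 29241 = 1311
r = -2136 / √(5376 × 1311) = -2136 / 2654.7949 ≈ -0.8046

-0.8046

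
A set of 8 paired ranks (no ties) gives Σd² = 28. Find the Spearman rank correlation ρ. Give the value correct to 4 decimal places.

0.6667

ρ = 1 − 6Σd² / [n(n²−1)] = 1 − 6×28 / (8×63)
  = 1 − 168/504 = 1 − 0.33333 ≈ 0.6667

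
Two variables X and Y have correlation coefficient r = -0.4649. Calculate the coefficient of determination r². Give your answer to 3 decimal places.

0.216

r² = (-0.4649)² = 0.216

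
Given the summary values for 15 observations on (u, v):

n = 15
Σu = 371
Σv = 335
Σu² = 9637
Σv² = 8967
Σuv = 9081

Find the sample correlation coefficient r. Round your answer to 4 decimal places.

0.9612

r = (nΣuv − ΣuΣv) / √[(nΣu² − (Σu)²)(nΣv² − (Σv)²)]
Numerator: 15×9081 − 371×335 = 11930
Denominator: √[(144555 − 137641)(134505 − 112225)] = √[6914 × 22280] = 12411.4431
r = 11930 / 12411.4431 ≈ 0.9612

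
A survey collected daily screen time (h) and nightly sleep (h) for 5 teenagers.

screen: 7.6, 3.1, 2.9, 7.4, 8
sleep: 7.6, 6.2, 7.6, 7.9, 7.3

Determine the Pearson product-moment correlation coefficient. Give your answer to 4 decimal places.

n = 5, Σx = 29, Σy = 36.6, Σx² = 194.54, Σy² = 269.66, Σxy = 215.88
nΣxy − ΣxΣy = 1079.4 − 1061.4 = 18
nΣx² − (Σx)² = 972.7 − 841 = 131.7; nΣy² − (Σy)² = 1348.3 − 1339.56 = 8.74
r = 18 / √(131.7 × 8.74) = 18 / 33.9272 ≈ 0.5305

0.5305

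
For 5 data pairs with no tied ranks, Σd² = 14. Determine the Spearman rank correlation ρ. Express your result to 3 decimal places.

ρ = 1 − 6Σd² / [n(n²−1)] = 1 − 6×14 / (5×24)
  = 1 − 84/120 = 1 − 0.7000 ≈ 0.300

0.300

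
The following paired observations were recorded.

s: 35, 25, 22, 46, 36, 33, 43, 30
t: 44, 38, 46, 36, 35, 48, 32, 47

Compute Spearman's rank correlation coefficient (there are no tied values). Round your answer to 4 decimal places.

Rank s: 5, 2, 1, 8, 6, 4, 7, 3
Rank t: 5, 4, 6, 3, 2, 8, 1, 7
d = rank(s) − rank(t): 0, -2, -5, 5, 4, -4, 6, -4; Σd² = 138
ρ = 1 − 6Σd² / [n(n²−1)] = 1 − 6×138 / (8×63) = 1 − 828/504 ≈ -0.6429

-0.6429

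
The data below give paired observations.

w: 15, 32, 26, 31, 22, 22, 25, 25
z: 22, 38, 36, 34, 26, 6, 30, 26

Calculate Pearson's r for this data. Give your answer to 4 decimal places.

n = 8, Σw = 198, Σz = 218, Σw² = 5104, Σz² = 6668, Σwz = 5640
nΣwz − ΣwΣz = 45120 − 43164 = 1956
nΣw² − (Σw)² = 40832 − 39204 = 1628; nΣz² − (Σz)² = 53344 − 47524 = 5820
r = 1956 / √(1628 × 5820) = 1956 / 3078.1423 ≈ 0.6354

0.6354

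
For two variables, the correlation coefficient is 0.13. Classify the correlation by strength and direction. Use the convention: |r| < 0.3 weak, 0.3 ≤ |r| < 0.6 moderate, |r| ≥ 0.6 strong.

r = 0.13 > 0 so the relationship is positive.
|r| = 0.13, which falls in the weak range.

weak positive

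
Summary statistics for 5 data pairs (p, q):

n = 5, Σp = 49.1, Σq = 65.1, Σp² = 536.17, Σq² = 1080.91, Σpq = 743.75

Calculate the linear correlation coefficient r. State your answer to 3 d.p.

0.931

r = (nΣpq − ΣpΣq) / √[(nΣp² − (Σp)²)(nΣq² − (Σq)²)]
Numerator: 5×743.75 − 49.1×65.1 = 522.34
Denominator: √[(2680.85 − 2410.81)(5404.55 − 4238.01)] = √[270.04 × 1166.54] = 561.2597
r = 522.34 / 561.2597 ≈ 0.931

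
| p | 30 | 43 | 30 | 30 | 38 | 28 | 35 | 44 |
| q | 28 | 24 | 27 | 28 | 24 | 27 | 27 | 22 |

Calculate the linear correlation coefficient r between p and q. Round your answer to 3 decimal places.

-0.917

n = 8, Σp = 278, Σq = 207, Σp² = 9938, Σq² = 5391, Σpq = 7103
nΣpq − ΣpΣq = 56824 − 57546 = -722
nΣp² − (Σp)² = 79504 − 77284 = 2220; nΣq² − (Σq)² = 43128 − 42849 = 279
r = -722 / √(2220 × 279) = -722 / 787.0070 ≈ -0.917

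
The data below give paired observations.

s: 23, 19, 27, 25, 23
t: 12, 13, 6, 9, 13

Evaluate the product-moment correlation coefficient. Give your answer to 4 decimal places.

-0.8622

n = 5, Σs = 117, Σt = 53, Σs² = 2773, Σt² = 599, Σst = 1209
nΣst − ΣsΣt = 6045 − 6201 = -156
nΣs² − (Σs)² = 13865 − 13689 = 176; nΣt² − (Σt)² = 2995 − 2809 = 186
r = -156 / √(176 × 186) = -156 / 180.9309 ≈ -0.8622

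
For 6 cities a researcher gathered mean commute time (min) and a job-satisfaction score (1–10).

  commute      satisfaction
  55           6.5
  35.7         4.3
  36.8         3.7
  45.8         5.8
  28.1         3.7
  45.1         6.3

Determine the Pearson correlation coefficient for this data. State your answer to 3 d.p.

n = 6, Σx = 246.5, Σy = 30.3, Σx² = 10574.99, Σy² = 161.45, Σxy = 1300.91
nΣxy − ΣxΣy = 7805.46 − 7468.95 = 336.51
nΣx² − (Σx)² = 63449.94 − 60762.25 = 2687.69; nΣy² − (Σy)² = 968.7 − 918.09 = 50.61
r = 336.51 / √(2687.69 × 50.61) = 336.51 / 368.8143 ≈ 0.912

0.912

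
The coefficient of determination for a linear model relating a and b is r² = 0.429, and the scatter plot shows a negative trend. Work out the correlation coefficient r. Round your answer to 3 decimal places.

-0.655

|r| = √0.429 = 0.655
The association is negative, so r = −0.655.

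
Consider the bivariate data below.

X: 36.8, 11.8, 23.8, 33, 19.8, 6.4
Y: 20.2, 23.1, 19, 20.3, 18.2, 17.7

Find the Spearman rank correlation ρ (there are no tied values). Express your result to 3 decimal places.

0.371

Rank X: 6, 2, 4, 5, 3, 1
Rank Y: 4, 6, 3, 5, 2, 1
d = rank(X) − rank(Y): 2, -4, 1, 0, 1, 0; Σd² = 22
ρ = 1 − 6Σd² / [n(n²−1)] = 1 − 6×22 / (6×35) = 1 − 132/210 ≈ 0.371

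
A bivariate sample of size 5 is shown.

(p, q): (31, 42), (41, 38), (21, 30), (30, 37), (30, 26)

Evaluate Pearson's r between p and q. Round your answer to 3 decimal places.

n = 5, Σp = 153, Σq = 173, Σp² = 4883, Σq² = 6153, Σpq = 5380
nΣpq − ΣpΣq = 26900 − 26469 = 431
nΣp² − (Σp)² = 24415 − 23409 = 1006; nΣq² − (Σq)² = 30765 − 29929 = 836
r = 431 / √(1006 × 836) = 431 / 917.0692 ≈ 0.470

0.470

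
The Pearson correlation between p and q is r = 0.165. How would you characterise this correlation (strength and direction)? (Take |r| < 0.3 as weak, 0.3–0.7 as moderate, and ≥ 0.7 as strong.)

r = 0.165 > 0 so the relationship is positive.
|r| = 0.165, which falls in the weak range.

weak positive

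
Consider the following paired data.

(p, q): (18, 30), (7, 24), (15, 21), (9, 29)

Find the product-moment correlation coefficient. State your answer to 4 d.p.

0.1533

n = 4, Σp = 49, Σq = 104, Σp² = 679, Σq² = 2758, Σpq = 1284
nΣpq − ΣpΣq = 5136 − 5096 = 40
nΣp² − (Σp)² = 2716 − 2401 = 315; nΣq² − (Σq)² = 11032 − 10816 = 216
r = 40 / √(315 × 216) = 40 / 260.8448 ≈ 0.1533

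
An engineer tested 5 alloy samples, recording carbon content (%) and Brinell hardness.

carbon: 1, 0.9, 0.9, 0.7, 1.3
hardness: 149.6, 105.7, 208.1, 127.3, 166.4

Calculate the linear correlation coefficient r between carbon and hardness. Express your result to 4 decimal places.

n = 5, Σx = 4.8, Σy = 757.1, Σx² = 4.8, Σy² = 120752.51, Σxy = 737.45
nΣxy − ΣxΣy = 3687.25 − 3634.08 = 53.17
nΣx² − (Σx)² = 24 − 23.04 = 0.96; nΣy² − (Σy)² = 603762.55 − 573200.41 = 30562.14
r = 53.17 / √(0.96 × 30562.14) = 53.17 / 171.2882 ≈ 0.3104

0.3104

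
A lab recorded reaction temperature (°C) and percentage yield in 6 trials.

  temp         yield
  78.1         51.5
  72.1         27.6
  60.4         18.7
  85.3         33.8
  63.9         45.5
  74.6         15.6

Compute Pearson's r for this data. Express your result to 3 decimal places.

n = 6, Σx = 434.4, Σy = 192.7, Σx² = 31870.64, Σy² = 7219.75, Σxy = 14095.94
nΣxy − ΣxΣy = 84575.64 − 83708.88 = 866.76
nΣx² − (Σx)² = 191223.84 − 188703.36 = 2520.48; nΣy² − (Σy)² = 43318.5 − 37133.29 = 6185.21
r = 866.76 / √(2520.48 × 6185.21) = 866.76 / 3948.3792 ≈ 0.220

0.220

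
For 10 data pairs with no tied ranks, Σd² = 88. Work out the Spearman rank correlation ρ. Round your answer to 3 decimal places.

ρ = 1 − 6Σd² / [n(n²−1)] = 1 − 6×88 / (10×99)
  = 1 − 528/990 = 1 − 0.5333 ≈ 0.467

0.467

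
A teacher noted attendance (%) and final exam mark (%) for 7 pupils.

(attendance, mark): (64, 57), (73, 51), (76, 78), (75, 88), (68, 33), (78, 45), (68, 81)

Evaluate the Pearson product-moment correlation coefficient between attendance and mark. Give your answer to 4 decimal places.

0.1710

n = 7, Σx = 502, Σy = 433, Σx² = 36158, Σy² = 29353, Σxy = 31161
nΣxy − ΣxΣy = 218127 − 217366 = 761
nΣx² − (Σx)² = 253106 − 252004 = 1102; nΣy² − (Σy)² = 205471 − 187489 = 17982
r = 761 / √(1102 × 17982) = 761 / 4451.5350 ≈ 0.1710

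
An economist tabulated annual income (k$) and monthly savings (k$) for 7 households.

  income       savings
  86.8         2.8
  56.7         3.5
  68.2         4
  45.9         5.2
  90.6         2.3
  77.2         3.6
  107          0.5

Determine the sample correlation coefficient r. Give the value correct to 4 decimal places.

-0.9306

n = 7, Σx = 532.4, Σy = 21.9, Σx² = 43124.38, Σy² = 81.63, Σxy = 1492.77
nΣxy − ΣxΣy = 10449.39 − 11659.56 = -1210.17
nΣx² − (Σx)² = 301870.66 − 283449.76 = 18420.9; nΣy² − (Σy)² = 571.41 − 479.61 = 91.8
r = -1210.17 / √(18420.9 × 91.8) = -1210.17 / 1300.3994 ≈ -0.9306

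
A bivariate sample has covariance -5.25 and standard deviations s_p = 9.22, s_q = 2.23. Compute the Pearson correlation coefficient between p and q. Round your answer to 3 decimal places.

-0.255

r = Cov(p,q) / (s_p · s_q) = -5.25 / (9.22 × 2.23)
  = -5.25 / 20.5606 ≈ -0.255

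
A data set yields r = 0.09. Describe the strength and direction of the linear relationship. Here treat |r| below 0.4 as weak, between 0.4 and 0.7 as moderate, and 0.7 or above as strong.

r = 0.09 > 0 so the relationship is positive.
|r| = 0.09, which falls in the weak range.

weak positive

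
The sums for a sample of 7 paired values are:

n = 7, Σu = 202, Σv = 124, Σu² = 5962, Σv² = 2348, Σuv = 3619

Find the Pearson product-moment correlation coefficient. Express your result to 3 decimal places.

0.287

r = (nΣuv − ΣuΣv) / √[(nΣu² − (Σu)²)(nΣv² − (Σv)²)]
Numerator: 7×3619 − 202×124 = 285
Denominator: √[(41734 − 40804)(16436 − 15376)] = √[930 × 1060] = 992.8746
r = 285 / 992.8746 ≈ 0.287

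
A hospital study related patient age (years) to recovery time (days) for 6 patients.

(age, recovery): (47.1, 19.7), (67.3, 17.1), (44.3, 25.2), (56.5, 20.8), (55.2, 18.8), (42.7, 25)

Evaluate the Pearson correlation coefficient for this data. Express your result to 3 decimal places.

n = 6, Σx = 313.1, Σy = 126.6, Σx² = 16772.77, Σy² = 2726.62, Σxy = 6475.52
nΣxy − ΣxΣy = 38853.12 − 39638.46 = -785.34
nΣx² − (Σx)² = 100636.62 − 98031.61 = 2605.01; nΣy² − (Σy)² = 16359.72 − 16027.56 = 332.16
r = -785.34 / √(2605.01 × 332.16) = -785.34 / 930.2043 ≈ -0.844

-0.844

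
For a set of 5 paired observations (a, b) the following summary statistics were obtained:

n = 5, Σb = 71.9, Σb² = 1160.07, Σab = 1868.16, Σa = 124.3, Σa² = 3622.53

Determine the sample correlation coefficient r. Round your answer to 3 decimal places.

0.311

r = (nΣab − ΣaΣb) / √[(nΣa² − (Σa)²)(nΣb² − (Σb)²)]
Numerator: 5×1868.16 − 124.3×71.9 = 403.63
Denominator: √[(18112.65 − 15450.49)(5800.35 − 5169.61)] = √[2662.16 × 630.74] = 1295.8128
r = 403.63 / 1295.8128 ≈ 0.311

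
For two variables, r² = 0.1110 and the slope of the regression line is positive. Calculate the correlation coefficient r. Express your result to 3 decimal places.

|r| = √0.1110 = 0.333
The association is positive, so r = 0.333.

0.333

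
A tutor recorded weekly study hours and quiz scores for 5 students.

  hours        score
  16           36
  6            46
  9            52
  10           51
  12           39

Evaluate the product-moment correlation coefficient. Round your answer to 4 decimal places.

-0.7221

n = 5, Σx = 53, Σy = 224, Σx² = 617, Σy² = 10238, Σxy = 2298
nΣxy − ΣxΣy = 11490 − 11872 = -382
nΣx² − (Σx)² = 3085 − 2809 = 276; nΣy² − (Σy)² = 51190 − 50176 = 1014
r = -382 / √(276 × 1014) = -382 / 529.0217 ≈ -0.7221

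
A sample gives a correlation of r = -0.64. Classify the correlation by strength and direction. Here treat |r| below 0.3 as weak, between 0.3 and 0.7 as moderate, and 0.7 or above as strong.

r = -0.64 < 0 so the relationship is negative.
|r| = 0.64, which falls in the moderate range.

moderate negative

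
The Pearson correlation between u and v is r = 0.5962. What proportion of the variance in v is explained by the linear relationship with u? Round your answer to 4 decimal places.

r² = (0.5962)² = 0.3555

0.3555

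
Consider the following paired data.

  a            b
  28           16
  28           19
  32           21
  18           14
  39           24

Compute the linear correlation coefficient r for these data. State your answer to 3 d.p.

n = 5, Σa = 145, Σb = 94, Σa² = 4437, Σb² = 1830, Σab = 2840
nΣab − ΣaΣb = 14200 − 13630 = 570
nΣa² − (Σa)² = 22185 − 21025 = 1160; nΣb² − (Σb)² = 9150 − 8836 = 314
r = 570 / √(1160 × 314) = 570 / 603.5230 ≈ 0.944

0.944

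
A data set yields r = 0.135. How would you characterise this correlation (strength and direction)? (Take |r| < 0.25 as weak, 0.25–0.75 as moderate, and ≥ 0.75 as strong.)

r = 0.135 > 0 so the relationship is positive.
|r| = 0.135, which falls in the weak range.

weak positive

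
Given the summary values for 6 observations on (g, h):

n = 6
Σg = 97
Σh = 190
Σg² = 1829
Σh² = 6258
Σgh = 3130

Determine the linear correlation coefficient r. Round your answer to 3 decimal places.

r = (nΣgh − ΣgΣh) / √[(nΣg² − (Σg)²)(nΣh² − (Σh)²)]
Numerator: 6×3130 − 97×190 = 350
Denominator: √[(10974 − 9409)(37548 − 36100)] = √[1565 × 1448] = 1505.3637
r = 350 / 1505.3637 ≈ 0.233

0.233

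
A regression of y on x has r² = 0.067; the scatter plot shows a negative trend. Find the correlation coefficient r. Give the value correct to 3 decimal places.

-0.259

|r| = √0.067 = 0.259
The association is negative, so r = −0.259.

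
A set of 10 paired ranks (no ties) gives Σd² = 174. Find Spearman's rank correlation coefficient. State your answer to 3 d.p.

-0.055

ρ = 1 − 6Σd² / [n(n²−1)] = 1 − 6×174 / (10×99)
  = 1 − 1044/990 = 1 − 1.0545 ≈ -0.055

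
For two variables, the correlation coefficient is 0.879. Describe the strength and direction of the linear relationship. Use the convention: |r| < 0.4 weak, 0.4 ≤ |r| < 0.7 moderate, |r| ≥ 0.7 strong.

strong positive

r = 0.879 > 0 so the relationship is positive.
|r| = 0.879, which falls in the strong range.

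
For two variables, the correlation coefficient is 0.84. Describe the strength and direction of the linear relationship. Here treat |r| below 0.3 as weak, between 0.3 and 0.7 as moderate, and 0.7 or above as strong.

r = 0.84 > 0 so the relationship is positive.
|r| = 0.84, which falls in the strong range.

strong positive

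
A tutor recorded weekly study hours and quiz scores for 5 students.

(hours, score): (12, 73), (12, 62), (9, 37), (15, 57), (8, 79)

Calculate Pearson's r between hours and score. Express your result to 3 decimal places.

-0.053

n = 5, Σx = 56, Σy = 308, Σx² = 658, Σy² = 20032, Σxy = 3440
nΣxy − ΣxΣy = 17200 − 17248 = -48
nΣx² − (Σx)² = 3290 − 3136 = 154; nΣy² − (Σy)² = 100160 − 94864 = 5296
r = -48 / √(154 × 5296) = -48 / 903.0969 ≈ -0.053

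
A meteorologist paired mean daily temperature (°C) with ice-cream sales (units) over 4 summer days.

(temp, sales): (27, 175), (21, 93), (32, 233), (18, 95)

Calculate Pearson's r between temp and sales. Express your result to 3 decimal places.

0.978

n = 4, Σx = 98, Σy = 596, Σx² = 2518, Σy² = 102588, Σxy = 15844
nΣxy − ΣxΣy = 63376 − 58408 = 4968
nΣx² − (Σx)² = 10072 − 9604 = 468; nΣy² − (Σy)² = 410352 − 355216 = 55136
r = 4968 / √(468 × 55136) = 4968 / 5079.7291 ≈ 0.978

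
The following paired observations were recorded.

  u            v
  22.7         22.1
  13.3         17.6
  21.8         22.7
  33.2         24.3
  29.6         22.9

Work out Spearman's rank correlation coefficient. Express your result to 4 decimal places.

Rank u: 3, 1, 2, 5, 4
Rank v: 2, 1, 3, 5, 4
d = rank(u) − rank(v): 1, 0, -1, 0, 0; Σd² = 2
ρ = 1 − 6Σd² / [n(n²−1)] = 1 − 6×2 / (5×24) = 1 − 12/120 ≈ 0.9000

0.9000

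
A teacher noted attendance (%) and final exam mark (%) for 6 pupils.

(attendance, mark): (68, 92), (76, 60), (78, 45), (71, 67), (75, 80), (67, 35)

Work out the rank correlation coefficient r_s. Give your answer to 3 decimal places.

Rank attendance: 2, 5, 6, 3, 4, 1
Rank mark: 6, 3, 2, 4, 5, 1
d = rank(attendance) − rank(mark): -4, 2, 4, -1, -1, 0; Σd² = 38
ρ = 1 − 6Σd² / [n(n²−1)] = 1 − 6×38 / (6×35) = 1 − 228/210 ≈ -0.086

-0.086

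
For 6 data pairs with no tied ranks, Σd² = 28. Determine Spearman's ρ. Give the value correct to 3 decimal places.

ρ = 1 − 6Σd² / [n(n²−1)] = 1 − 6×28 / (6×35)
  = 1 − 168/210 = 1 − 0.8000 ≈ 0.200

0.200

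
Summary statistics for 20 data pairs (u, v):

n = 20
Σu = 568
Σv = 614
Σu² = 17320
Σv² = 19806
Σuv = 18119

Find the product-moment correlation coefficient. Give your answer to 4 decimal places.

r = (nΣuv − ΣuΣv) / √[(nΣu² − (Σu)²)(nΣv² − (Σv)²)]
Numerator: 20×18119 − 568×614 = 13628
Denominator: √[(346400 − 322624)(396120 − 376996)] = √[23776 × 19124] = 21323.5134
r = 13628 / 21323.5134 ≈ 0.6391

0.6391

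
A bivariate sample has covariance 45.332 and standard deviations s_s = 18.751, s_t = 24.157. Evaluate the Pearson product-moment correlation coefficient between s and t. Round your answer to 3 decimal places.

0.100

r = Cov(s,t) / (s_s · s_t) = 45.332 / (18.751 × 24.157)
  = 45.332 / 452.9679 ≈ 0.100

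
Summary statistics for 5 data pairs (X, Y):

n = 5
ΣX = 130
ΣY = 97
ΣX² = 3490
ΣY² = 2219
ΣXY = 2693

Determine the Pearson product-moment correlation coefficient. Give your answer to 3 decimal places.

0.888

r = (nΣXY − ΣXΣY) / √[(nΣX² − (ΣX)²)(nΣY² − (ΣY)²)]
Numerator: 5×2693 − 130×97 = 855
Denominator: √[(17450 − 16900)(11095 − 9409)] = √[550 × 1686] = 962.9642
r = 855 / 962.9642 ≈ 0.888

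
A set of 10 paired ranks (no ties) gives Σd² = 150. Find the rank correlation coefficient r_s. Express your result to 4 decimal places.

ρ = 1 − 6Σd² / [n(n²−1)] = 1 − 6×150 / (10×99)
  = 1 − 900/990 = 1 − 0.90909 ≈ 0.0909

0.0909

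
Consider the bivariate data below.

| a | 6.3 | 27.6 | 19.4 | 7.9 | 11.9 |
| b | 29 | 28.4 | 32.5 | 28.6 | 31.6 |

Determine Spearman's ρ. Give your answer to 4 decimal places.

-0.1000

Rank a: 1, 5, 4, 2, 3
Rank b: 3, 1, 5, 2, 4
d = rank(a) − rank(b): -2, 4, -1, 0, -1; Σd² = 22
ρ = 1 − 6Σd² / [n(n²−1)] = 1 − 6×22 / (5×24) = 1 − 132/120 ≈ -0.1000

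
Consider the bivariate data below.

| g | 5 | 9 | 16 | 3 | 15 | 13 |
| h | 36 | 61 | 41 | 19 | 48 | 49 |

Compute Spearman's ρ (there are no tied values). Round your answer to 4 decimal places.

Rank g: 2, 3, 6, 1, 5, 4
Rank h: 2, 6, 3, 1, 4, 5
d = rank(g) − rank(h): 0, -3, 3, 0, 1, -1; Σd² = 20
ρ = 1 − 6Σd² / [n(n²−1)] = 1 − 6×20 / (6×35) = 1 − 120/210 ≈ 0.4286

0.4286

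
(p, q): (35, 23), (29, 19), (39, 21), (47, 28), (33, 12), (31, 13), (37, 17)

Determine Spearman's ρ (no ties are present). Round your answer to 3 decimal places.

Rank p: 4, 1, 6, 7, 3, 2, 5
Rank q: 6, 4, 5, 7, 1, 2, 3
d = rank(p) − rank(q): -2, -3, 1, 0, 2, 0, 2; Σd² = 22
ρ = 1 − 6Σd² / [n(n²−1)] = 1 − 6×22 / (7×48) = 1 − 132/336 ≈ 0.607

0.607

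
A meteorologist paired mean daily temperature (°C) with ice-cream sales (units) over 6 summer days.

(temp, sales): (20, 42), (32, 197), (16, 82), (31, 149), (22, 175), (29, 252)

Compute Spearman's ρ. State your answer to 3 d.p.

0.657

Rank temp: 2, 6, 1, 5, 3, 4
Rank sales: 1, 5, 2, 3, 4, 6
d = rank(temp) − rank(sales): 1, 1, -1, 2, -1, -2; Σd² = 12
ρ = 1 − 6Σd² / [n(n²−1)] = 1 − 6×12 / (6×35) = 1 − 72/210 ≈ 0.657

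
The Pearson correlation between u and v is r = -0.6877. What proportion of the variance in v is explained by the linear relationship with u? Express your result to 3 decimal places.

r² = (-0.6877)² = 0.473

0.473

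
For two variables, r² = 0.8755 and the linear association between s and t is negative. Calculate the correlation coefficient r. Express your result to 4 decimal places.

-0.9357

|r| = √0.8755 = 0.9357
The association is negative, so r = −0.9357.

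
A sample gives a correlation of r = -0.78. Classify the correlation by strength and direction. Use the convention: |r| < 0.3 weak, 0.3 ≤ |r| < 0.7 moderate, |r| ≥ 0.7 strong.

strong negative

r = -0.78 < 0 so the relationship is negative.
|r| = 0.78, which falls in the strong range.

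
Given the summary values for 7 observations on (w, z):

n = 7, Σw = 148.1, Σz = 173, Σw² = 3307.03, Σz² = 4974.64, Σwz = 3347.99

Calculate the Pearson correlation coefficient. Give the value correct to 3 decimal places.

-0.896

r = (nΣwz − ΣwΣz) / √[(nΣw² − (Σw)²)(nΣz² − (Σz)²)]
Numerator: 7×3347.99 − 148.1×173 = -2185.37
Denominator: √[(23149.21 − 21933.61)(34822.48 − 29929)] = √[1215.6 × 4893.48] = 2438.9576
r = -2185.37 / 2438.9576 ≈ -0.896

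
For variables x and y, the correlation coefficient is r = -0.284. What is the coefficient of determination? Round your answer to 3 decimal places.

r² = (-0.284)² = 0.081

0.081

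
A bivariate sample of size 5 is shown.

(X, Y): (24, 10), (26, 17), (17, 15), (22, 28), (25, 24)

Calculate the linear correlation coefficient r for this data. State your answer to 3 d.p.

n = 5, ΣX = 114, ΣY = 94, ΣX² = 2650, ΣY² = 1974, ΣXY = 2153
nΣXY − ΣXΣY = 10765 − 10716 = 49
nΣX² − (ΣX)² = 13250 − 12996 = 254; nΣY² − (ΣY)² = 9870 − 8836 = 1034
r = 49 / √(254 × 1034) = 49 / 512.4802 ≈ 0.096

0.096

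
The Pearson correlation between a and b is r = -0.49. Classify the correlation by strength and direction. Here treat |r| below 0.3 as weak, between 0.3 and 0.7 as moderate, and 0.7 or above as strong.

r = -0.49 < 0 so the relationship is negative.
|r| = 0.49, which falls in the moderate range.

moderate negative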